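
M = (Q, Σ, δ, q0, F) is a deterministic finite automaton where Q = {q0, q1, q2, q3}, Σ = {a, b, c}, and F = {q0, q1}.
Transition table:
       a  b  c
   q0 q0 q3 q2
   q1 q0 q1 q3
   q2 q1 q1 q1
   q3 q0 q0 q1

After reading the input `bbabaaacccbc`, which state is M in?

q2

q0 --b--> q3
q3 --b--> q0
q0 --a--> q0
q0 --b--> q3
q3 --a--> q0
q0 --a--> q0
q0 --a--> q0
q0 --c--> q2
q2 --c--> q1
q1 --c--> q3
q3 --b--> q0
q0 --c--> q2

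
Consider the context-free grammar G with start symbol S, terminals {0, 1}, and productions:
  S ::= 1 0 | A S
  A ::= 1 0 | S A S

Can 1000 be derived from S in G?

no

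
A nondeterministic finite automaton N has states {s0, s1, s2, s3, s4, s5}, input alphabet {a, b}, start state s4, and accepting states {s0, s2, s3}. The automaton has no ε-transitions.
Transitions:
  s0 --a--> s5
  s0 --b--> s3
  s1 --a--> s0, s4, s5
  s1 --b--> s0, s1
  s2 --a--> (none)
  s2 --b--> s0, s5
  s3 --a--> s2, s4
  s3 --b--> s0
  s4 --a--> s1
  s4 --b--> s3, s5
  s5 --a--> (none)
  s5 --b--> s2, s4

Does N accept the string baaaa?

rejected

Start: {s4}
read b: {s3, s5}
read a: {s2, s4}
read a: {s1}
read a: {s0, s4, s5}
read a: {s1, s5}
Reachable ∩ accepting = {} — empty.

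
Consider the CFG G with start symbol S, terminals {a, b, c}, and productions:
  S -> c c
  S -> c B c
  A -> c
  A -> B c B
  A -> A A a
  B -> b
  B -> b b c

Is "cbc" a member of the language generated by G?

S ⇒ cBc ⇒ cbc

yes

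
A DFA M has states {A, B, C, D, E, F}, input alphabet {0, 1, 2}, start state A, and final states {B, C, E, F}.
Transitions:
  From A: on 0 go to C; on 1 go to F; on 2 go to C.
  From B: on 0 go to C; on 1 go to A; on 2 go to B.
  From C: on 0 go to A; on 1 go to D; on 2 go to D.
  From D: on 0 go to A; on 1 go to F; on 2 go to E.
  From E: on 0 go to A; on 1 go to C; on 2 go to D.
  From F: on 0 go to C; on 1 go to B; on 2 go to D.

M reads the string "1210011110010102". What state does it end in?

A --1--> F
F --2--> D
D --1--> F
F --0--> C
C --0--> A
A --1--> F
F --1--> B
B --1--> A
A --1--> F
F --0--> C
C --0--> A
A --1--> F
F --0--> C
C --1--> D
D --0--> A
A --2--> C

C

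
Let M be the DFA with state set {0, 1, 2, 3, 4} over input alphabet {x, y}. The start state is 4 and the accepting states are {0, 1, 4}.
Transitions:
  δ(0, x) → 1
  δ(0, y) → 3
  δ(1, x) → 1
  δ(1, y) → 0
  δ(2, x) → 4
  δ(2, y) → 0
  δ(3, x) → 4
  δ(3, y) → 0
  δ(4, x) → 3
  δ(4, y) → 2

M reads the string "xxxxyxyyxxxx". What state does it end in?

4 --x--> 3
3 --x--> 4
4 --x--> 3
3 --x--> 4
4 --y--> 2
2 --x--> 4
4 --y--> 2
2 --y--> 0
0 --x--> 1
1 --x--> 1
1 --x--> 1
1 --x--> 1

1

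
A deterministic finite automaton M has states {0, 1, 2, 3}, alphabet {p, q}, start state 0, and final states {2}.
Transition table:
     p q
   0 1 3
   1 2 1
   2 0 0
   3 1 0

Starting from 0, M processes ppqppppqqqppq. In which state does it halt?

3

0 --p--> 1
1 --p--> 2
2 --q--> 0
0 --p--> 1
1 --p--> 2
2 --p--> 0
0 --p--> 1
1 --q--> 1
1 --q--> 1
1 --q--> 1
1 --p--> 2
2 --p--> 0
0 --q--> 3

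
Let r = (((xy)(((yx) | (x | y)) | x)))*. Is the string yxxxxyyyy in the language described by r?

no

yxxxxyyyy cannot be split into zero or more pieces each matching ((xy)(((yx)|(x|y))|x)).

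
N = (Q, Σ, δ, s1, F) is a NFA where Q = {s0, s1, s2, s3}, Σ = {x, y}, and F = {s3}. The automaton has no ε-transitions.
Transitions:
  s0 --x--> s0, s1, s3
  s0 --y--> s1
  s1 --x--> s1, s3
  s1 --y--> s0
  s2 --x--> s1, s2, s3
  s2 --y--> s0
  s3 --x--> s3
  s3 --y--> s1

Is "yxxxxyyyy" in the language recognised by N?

Start: {s1}
read y: {s0}
read x: {s0, s1, s3}
read x: {s0, s1, s3}
read x: {s0, s1, s3}
read x: {s0, s1, s3}
read y: {s0, s1}
read y: {s0, s1}
read y: {s0, s1}
read y: {s0, s1}
Reachable ∩ accepting = {} — empty.

rejected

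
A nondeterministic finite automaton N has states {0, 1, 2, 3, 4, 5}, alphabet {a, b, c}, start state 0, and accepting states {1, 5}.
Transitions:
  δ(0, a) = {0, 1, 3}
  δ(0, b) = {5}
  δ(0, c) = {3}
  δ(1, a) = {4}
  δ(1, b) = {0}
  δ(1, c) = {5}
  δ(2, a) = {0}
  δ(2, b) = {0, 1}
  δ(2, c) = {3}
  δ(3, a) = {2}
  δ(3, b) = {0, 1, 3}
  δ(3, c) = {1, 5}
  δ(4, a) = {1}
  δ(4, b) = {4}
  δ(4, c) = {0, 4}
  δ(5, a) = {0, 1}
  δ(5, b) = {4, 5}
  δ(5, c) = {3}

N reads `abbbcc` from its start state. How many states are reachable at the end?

Start: {0}
read a: {0, 1, 3}
read b: {0, 1, 3, 5}
read b: {0, 1, 3, 4, 5}
read b: {0, 1, 3, 4, 5}
read c: {0, 1, 3, 4, 5}
read c: {0, 1, 3, 4, 5}
Final reachable set {0, 1, 3, 4, 5} has 5 states.

5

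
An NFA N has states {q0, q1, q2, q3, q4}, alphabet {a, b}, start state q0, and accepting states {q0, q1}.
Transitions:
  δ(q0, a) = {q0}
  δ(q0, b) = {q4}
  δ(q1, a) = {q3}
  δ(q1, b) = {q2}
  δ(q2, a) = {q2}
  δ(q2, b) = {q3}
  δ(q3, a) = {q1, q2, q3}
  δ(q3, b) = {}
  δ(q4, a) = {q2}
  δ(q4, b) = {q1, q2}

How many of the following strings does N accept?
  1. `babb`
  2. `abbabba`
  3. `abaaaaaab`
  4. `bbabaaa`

`babb`: rejected
`abbabba`: rejected
`abaaaaaab`: rejected
`bbabaaa`: accepted

1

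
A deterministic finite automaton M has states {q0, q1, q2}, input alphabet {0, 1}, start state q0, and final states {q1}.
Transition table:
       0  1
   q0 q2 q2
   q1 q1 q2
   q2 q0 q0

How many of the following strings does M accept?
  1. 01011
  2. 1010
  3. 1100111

0

01011: rejected
1010: rejected
1100111: rejected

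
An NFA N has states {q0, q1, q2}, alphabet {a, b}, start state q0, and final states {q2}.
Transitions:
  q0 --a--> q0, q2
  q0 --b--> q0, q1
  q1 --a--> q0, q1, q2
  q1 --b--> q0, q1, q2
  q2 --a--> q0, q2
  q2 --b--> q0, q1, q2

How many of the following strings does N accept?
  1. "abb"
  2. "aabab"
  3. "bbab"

3

"abb": accepted
"aabab": accepted
"bbab": accepted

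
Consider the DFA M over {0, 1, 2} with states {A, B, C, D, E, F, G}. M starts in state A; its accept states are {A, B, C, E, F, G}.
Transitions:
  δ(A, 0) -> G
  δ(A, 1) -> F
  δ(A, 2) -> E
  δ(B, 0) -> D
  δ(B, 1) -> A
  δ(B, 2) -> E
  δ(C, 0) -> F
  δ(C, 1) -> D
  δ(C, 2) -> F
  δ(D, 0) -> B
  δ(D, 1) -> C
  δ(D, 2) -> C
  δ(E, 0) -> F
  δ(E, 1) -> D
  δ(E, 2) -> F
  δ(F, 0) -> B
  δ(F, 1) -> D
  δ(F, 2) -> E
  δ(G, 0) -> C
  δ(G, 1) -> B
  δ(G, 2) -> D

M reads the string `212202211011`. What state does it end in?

C

A --2--> E
E --1--> D
D --2--> C
C --2--> F
F --0--> B
B --2--> E
E --2--> F
F --1--> D
D --1--> C
C --0--> F
F --1--> D
D --1--> C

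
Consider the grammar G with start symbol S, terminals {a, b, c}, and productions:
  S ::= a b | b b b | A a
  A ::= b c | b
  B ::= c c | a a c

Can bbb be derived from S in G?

S ⇒ bbb

yes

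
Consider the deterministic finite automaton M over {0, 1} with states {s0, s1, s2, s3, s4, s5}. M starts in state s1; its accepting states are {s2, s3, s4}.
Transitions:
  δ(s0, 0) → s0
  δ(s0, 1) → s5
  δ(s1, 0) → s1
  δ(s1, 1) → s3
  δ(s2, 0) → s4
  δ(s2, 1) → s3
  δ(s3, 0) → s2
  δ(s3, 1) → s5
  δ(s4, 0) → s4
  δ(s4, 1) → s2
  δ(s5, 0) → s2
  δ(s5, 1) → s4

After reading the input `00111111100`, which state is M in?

s1 --0--> s1
s1 --0--> s1
s1 --1--> s3
s3 --1--> s5
s5 --1--> s4
s4 --1--> s2
s2 --1--> s3
s3 --1--> s5
s5 --1--> s4
s4 --0--> s4
s4 --0--> s4

s4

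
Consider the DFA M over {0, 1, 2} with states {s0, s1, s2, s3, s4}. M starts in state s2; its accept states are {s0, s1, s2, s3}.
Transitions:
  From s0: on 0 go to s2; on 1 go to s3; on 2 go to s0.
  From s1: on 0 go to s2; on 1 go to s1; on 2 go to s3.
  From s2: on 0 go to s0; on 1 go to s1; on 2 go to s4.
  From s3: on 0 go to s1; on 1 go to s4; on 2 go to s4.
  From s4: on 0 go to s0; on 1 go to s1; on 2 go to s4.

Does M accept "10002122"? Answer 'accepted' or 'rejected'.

s2 --1--> s1
s1 --0--> s2
s2 --0--> s0
s0 --0--> s2
s2 --2--> s4
s4 --1--> s1
s1 --2--> s3
s3 --2--> s4
End in state s4, which is not an accepting state.

rejected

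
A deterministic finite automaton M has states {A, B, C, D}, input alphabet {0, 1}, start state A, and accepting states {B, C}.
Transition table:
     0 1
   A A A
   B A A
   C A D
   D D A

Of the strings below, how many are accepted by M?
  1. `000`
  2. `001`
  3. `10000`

`000`: rejected
`001`: rejected
`10000`: rejected

0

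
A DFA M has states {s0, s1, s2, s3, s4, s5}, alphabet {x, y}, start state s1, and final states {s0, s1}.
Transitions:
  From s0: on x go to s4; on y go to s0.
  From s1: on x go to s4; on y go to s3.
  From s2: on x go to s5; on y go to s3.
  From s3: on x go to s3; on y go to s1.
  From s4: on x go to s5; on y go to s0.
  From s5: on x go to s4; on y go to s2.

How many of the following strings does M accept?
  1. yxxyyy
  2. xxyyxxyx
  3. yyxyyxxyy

1

yxxyyy: accepted
xxyyxxyx: rejected
yyxyyxxyy: rejected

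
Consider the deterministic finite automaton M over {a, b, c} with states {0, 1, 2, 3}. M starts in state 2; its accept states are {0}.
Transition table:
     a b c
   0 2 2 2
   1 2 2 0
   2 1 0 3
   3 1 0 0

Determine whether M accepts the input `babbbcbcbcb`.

accepted

2 --b--> 0
0 --a--> 2
2 --b--> 0
0 --b--> 2
2 --b--> 0
0 --c--> 2
2 --b--> 0
0 --c--> 2
2 --b--> 0
0 --c--> 2
2 --b--> 0
End in state 0, which is an accepting state.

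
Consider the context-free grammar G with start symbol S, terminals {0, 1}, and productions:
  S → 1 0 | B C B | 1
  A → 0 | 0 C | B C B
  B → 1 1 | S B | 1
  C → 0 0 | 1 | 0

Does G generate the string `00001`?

no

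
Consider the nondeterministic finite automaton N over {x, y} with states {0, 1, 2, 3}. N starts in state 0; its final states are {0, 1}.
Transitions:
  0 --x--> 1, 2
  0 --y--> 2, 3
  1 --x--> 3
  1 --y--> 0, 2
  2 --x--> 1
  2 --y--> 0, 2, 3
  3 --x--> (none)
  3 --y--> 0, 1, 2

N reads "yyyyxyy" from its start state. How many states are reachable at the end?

4

Start: {0}
read y: {2, 3}
read y: {0, 1, 2, 3}
read y: {0, 1, 2, 3}
read y: {0, 1, 2, 3}
read x: {1, 2, 3}
read y: {0, 1, 2, 3}
read y: {0, 1, 2, 3}
Final reachable set {0, 1, 2, 3} has 4 states.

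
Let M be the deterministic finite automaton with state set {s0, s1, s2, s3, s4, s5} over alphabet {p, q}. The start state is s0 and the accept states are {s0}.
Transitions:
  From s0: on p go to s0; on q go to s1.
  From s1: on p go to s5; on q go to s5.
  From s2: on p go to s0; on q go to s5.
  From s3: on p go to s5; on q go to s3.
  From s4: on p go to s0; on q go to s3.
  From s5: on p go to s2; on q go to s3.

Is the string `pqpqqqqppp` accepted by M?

s0 --p--> s0
s0 --q--> s1
s1 --p--> s5
s5 --q--> s3
s3 --q--> s3
s3 --q--> s3
s3 --q--> s3
s3 --p--> s5
s5 --p--> s2
s2 --p--> s0
End in state s0, which is an accepting state.

accepted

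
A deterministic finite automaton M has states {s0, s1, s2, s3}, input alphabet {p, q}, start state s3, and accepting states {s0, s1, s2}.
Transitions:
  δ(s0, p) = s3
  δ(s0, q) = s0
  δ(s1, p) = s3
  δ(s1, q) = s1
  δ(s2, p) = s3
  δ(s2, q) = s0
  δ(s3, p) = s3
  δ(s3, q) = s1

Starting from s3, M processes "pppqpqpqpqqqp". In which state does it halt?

s3 --p--> s3
s3 --p--> s3
s3 --p--> s3
s3 --q--> s1
s1 --p--> s3
s3 --q--> s1
s1 --p--> s3
s3 --q--> s1
s1 --p--> s3
s3 --q--> s1
s1 --q--> s1
s1 --q--> s1
s1 --p--> s3

s3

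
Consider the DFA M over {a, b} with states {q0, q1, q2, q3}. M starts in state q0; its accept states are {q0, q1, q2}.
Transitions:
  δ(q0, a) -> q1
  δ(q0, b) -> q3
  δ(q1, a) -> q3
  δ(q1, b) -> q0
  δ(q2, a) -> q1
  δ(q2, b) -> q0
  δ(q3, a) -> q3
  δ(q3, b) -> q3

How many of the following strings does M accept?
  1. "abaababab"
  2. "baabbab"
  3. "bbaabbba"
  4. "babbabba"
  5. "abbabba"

0

"abaababab": rejected
"baabbab": rejected
"bbaabbba": rejected
"babbabba": rejected
"abbabba": rejected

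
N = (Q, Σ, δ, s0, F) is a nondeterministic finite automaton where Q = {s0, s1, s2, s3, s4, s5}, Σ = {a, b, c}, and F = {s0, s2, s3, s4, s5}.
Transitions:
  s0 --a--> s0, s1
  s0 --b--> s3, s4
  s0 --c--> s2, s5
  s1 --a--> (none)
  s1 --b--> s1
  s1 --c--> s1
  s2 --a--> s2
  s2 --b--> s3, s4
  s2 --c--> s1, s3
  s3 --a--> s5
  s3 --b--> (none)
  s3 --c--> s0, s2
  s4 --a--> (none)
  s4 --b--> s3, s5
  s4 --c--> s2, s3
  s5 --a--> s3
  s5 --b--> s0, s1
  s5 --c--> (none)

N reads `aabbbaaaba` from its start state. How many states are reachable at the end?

1

Start: {s0}
read a: {s0, s1}
read a: {s0, s1}
read b: {s1, s3, s4}
read b: {s1, s3, s5}
read b: {s0, s1}
read a: {s0, s1}
read a: {s0, s1}
read a: {s0, s1}
read b: {s1, s3, s4}
read a: {s5}
Final reachable set {s5} has 1 state.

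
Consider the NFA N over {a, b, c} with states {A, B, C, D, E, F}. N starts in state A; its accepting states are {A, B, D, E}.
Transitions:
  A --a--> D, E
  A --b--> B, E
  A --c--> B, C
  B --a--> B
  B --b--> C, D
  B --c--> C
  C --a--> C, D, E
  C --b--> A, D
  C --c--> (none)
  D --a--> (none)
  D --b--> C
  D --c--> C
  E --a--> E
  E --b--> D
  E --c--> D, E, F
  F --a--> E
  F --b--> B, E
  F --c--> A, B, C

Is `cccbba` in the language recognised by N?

Start: {A}
read c: {B, C}
read c: {C}
read c: {}
The reachable set is empty and stays empty for the remaining 3 symbols.
Reachable ∩ accepting = {} — empty.

rejected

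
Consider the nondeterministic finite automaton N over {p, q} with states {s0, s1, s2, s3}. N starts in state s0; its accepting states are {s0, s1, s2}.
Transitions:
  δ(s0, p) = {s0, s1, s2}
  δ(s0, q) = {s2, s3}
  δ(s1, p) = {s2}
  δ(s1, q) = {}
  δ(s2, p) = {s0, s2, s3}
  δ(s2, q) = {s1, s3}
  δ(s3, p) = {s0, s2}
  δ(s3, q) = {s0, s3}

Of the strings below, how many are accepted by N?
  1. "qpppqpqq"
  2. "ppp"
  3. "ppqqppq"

3

"qpppqpqq": accepted
"ppp": accepted
"ppqqppq": accepted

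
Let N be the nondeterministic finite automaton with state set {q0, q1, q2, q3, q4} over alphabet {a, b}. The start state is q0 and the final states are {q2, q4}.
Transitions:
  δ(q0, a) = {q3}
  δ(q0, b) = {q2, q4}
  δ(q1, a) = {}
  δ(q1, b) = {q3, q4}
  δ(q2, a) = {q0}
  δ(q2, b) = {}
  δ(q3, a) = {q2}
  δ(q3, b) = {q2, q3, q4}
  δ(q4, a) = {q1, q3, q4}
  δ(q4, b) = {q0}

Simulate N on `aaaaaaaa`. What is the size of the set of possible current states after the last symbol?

Start: {q0}
read a: {q3}
read a: {q2}
read a: {q0}
read a: {q3}
read a: {q2}
read a: {q0}
read a: {q3}
read a: {q2}
Final reachable set {q2} has 1 state.

1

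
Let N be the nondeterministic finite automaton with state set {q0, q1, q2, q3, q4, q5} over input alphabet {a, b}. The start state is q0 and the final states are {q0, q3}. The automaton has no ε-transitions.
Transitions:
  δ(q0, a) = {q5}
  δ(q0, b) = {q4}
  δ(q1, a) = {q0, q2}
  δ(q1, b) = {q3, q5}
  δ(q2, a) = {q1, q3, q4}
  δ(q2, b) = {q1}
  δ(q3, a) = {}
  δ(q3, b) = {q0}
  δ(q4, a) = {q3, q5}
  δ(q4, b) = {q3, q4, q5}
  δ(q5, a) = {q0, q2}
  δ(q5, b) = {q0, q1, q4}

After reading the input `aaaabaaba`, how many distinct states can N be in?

4

Start: {q0}
read a: {q5}
read a: {q0, q2}
read a: {q1, q3, q4, q5}
read a: {q0, q2, q3, q5}
read b: {q0, q1, q4}
read a: {q0, q2, q3, q5}
read a: {q0, q1, q2, q3, q4, q5}
read b: {q0, q1, q3, q4, q5}
read a: {q0, q2, q3, q5}
Final reachable set {q0, q2, q3, q5} has 4 states.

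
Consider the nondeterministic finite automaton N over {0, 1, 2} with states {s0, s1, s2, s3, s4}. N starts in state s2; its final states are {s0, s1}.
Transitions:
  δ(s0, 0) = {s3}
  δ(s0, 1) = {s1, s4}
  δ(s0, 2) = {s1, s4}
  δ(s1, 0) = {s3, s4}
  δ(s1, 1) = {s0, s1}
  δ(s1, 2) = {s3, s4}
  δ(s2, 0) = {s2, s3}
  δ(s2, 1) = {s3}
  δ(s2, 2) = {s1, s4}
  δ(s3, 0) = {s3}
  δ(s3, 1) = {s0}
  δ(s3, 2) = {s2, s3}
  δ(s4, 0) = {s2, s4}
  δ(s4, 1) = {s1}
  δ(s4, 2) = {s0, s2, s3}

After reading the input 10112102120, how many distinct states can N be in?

3

Start: {s2}
read 1: {s3}
read 0: {s3}
read 1: {s0}
read 1: {s1, s4}
read 2: {s0, s2, s3, s4}
read 1: {s0, s1, s3, s4}
read 0: {s2, s3, s4}
read 2: {s0, s1, s2, s3, s4}
read 1: {s0, s1, s3, s4}
read 2: {s0, s1, s2, s3, s4}
read 0: {s2, s3, s4}
Final reachable set {s2, s3, s4} has 3 states.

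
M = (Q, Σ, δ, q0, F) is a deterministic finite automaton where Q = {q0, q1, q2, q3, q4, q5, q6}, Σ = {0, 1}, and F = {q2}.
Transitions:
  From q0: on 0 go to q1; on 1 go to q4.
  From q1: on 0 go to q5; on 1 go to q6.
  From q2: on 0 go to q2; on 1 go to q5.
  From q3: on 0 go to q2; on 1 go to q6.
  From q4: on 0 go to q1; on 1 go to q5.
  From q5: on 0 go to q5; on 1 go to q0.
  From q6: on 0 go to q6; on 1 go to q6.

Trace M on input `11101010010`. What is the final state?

q6

q0 --1--> q4
q4 --1--> q5
q5 --1--> q0
q0 --0--> q1
q1 --1--> q6
q6 --0--> q6
q6 --1--> q6
q6 --0--> q6
q6 --0--> q6
q6 --1--> q6
q6 --0--> q6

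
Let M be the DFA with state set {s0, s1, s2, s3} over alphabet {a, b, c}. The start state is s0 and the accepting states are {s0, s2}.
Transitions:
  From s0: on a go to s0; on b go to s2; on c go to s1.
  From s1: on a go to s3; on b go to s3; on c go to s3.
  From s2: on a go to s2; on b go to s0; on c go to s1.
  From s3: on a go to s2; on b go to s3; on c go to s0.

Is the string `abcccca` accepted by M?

s0 --a--> s0
s0 --b--> s2
s2 --c--> s1
s1 --c--> s3
s3 --c--> s0
s0 --c--> s1
s1 --a--> s3
End in state s3, which is not an accepting state.

rejected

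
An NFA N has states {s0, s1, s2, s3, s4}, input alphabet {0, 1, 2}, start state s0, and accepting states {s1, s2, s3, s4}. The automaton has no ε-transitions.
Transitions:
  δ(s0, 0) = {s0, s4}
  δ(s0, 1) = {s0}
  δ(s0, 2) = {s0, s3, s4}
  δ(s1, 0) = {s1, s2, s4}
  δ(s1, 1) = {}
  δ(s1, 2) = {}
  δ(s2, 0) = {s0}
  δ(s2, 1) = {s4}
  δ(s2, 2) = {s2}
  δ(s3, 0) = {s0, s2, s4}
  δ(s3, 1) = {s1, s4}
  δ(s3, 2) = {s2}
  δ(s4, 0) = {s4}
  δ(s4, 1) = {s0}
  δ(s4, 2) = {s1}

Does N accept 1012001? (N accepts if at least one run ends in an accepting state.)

rejected

Start: {s0}
read 1: {s0}
read 0: {s0, s4}
read 1: {s0}
read 2: {s0, s3, s4}
read 0: {s0, s2, s4}
read 0: {s0, s4}
read 1: {s0}
Reachable ∩ accepting = {} — empty.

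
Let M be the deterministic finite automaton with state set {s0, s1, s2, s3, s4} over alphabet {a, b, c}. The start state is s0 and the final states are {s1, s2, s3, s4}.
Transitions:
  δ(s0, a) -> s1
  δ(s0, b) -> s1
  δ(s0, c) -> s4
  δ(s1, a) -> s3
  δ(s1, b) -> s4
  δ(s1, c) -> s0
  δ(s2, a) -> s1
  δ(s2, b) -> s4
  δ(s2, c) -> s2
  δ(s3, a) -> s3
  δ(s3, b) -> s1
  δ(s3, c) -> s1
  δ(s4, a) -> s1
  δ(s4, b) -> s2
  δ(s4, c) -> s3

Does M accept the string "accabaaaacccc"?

s0 --a--> s1
s1 --c--> s0
s0 --c--> s4
s4 --a--> s1
s1 --b--> s4
s4 --a--> s1
s1 --a--> s3
s3 --a--> s3
s3 --a--> s3
s3 --c--> s1
s1 --c--> s0
s0 --c--> s4
s4 --c--> s3
End in state s3, which is an accepting state.

accepted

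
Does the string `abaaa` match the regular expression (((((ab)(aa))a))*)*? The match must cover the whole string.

Split into 1 piece abaaa; each matches ((((ab)(aa))a))*.

yes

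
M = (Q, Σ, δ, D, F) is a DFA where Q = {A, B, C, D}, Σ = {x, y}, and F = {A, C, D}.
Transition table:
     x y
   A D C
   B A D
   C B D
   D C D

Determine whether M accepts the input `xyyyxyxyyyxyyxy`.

accepted

D --x--> C
C --y--> D
D --y--> D
D --y--> D
D --x--> C
C --y--> D
D --x--> C
C --y--> D
D --y--> D
D --y--> D
D --x--> C
C --y--> D
D --y--> D
D --x--> C
C --y--> D
End in state D, which is an accepting state.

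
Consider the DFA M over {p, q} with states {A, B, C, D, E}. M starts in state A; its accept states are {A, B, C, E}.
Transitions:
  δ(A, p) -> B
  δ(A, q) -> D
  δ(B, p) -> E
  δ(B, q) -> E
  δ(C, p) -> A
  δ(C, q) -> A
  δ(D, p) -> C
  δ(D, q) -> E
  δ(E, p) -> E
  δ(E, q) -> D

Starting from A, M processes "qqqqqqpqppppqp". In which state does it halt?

A --q--> D
D --q--> E
E --q--> D
D --q--> E
E --q--> D
D --q--> E
E --p--> E
E --q--> D
D --p--> C
C --p--> A
A --p--> B
B --p--> E
E --q--> D
D --p--> C

C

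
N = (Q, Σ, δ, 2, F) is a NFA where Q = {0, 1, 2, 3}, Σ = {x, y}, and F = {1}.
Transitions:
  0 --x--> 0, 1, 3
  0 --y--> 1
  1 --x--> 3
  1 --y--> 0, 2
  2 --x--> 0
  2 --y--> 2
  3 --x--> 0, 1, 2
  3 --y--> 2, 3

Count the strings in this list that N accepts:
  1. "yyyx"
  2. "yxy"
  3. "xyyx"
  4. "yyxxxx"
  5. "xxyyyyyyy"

"yyyx": rejected
"yxy": accepted
"xyyx": accepted
"yyxxxx": accepted
"xxyyyyyyy": accepted

4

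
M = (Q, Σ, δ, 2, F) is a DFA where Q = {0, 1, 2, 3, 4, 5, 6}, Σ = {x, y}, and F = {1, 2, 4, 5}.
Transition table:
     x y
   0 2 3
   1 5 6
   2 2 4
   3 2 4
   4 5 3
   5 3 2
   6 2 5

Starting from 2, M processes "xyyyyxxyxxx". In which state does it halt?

2

2 --x--> 2
2 --y--> 4
4 --y--> 3
3 --y--> 4
4 --y--> 3
3 --x--> 2
2 --x--> 2
2 --y--> 4
4 --x--> 5
5 --x--> 3
3 --x--> 2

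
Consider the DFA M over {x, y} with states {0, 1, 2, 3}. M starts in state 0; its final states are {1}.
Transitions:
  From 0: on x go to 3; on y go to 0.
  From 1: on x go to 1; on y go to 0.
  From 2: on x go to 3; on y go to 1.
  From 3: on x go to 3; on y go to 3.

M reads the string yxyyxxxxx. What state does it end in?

3

0 --y--> 0
0 --x--> 3
3 --y--> 3
3 --y--> 3
3 --x--> 3
3 --x--> 3
3 --x--> 3
3 --x--> 3
3 --x--> 3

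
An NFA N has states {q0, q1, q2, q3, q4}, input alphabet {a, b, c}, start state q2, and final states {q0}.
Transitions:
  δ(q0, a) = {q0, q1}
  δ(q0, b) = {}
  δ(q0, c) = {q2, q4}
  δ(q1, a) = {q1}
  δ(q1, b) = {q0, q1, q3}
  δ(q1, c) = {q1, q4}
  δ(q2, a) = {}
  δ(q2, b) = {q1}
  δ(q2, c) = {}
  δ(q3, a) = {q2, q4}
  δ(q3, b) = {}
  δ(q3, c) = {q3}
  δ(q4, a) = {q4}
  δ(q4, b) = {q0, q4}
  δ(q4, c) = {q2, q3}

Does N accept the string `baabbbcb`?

accepted

Start: {q2}
read b: {q1}
read a: {q1}
read a: {q1}
read b: {q0, q1, q3}
read b: {q0, q1, q3}
read b: {q0, q1, q3}
read c: {q1, q2, q3, q4}
read b: {q0, q1, q3, q4}
Reachable ∩ accepting = {q0} — nonempty.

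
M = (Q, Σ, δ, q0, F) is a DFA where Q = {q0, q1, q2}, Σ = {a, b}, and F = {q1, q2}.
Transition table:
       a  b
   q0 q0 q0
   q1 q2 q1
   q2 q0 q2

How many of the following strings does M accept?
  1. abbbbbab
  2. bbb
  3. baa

abbbbbab: rejected
bbb: rejected
baa: rejected

0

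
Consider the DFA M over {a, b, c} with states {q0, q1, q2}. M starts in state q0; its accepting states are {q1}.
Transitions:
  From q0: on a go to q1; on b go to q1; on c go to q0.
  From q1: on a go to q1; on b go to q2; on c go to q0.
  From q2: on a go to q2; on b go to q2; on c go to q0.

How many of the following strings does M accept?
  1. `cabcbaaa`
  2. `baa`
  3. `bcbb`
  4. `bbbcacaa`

3

`cabcbaaa`: accepted
`baa`: accepted
`bcbb`: rejected
`bbbcacaa`: accepted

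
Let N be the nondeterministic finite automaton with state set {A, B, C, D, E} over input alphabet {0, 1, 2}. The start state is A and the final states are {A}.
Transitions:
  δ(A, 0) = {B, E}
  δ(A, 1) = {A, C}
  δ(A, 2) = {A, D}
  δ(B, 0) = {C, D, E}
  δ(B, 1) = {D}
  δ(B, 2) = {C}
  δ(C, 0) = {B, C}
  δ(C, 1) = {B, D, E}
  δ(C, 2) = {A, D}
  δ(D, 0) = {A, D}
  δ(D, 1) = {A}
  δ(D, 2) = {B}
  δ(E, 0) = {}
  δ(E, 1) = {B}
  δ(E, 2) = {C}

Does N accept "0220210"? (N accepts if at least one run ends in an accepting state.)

accepted

Start: {A}
read 0: {B, E}
read 2: {C}
read 2: {A, D}
read 0: {A, B, D, E}
read 2: {A, B, C, D}
read 1: {A, B, C, D, E}
read 0: {A, B, C, D, E}
Reachable ∩ accepting = {A} — nonempty.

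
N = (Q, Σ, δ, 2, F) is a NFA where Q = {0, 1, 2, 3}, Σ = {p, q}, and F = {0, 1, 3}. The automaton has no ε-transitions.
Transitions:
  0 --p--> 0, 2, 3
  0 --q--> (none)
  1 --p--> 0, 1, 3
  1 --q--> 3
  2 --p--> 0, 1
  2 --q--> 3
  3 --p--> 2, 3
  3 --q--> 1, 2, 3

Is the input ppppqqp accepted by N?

Start: {2}
read p: {0, 1}
read p: {0, 1, 2, 3}
read p: {0, 1, 2, 3}
read p: {0, 1, 2, 3}
read q: {1, 2, 3}
read q: {1, 2, 3}
read p: {0, 1, 2, 3}
Reachable ∩ accepting = {0, 1, 3} — nonempty.

accepted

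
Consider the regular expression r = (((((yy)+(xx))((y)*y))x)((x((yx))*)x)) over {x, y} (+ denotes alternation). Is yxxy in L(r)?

no

No split of yxxy into u·v has ((((yy)+(xx))((y)*y))x) matching u and ((x((yx))*)x) matching v.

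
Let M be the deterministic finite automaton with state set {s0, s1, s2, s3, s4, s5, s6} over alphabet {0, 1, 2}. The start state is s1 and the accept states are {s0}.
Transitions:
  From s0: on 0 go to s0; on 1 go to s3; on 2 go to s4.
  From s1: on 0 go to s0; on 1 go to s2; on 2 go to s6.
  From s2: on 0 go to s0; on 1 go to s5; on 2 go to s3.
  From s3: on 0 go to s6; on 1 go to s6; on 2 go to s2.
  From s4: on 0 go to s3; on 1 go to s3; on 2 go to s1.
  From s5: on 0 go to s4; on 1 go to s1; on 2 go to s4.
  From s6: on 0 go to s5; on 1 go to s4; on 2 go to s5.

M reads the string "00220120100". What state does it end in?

s5

s1 --0--> s0
s0 --0--> s0
s0 --2--> s4
s4 --2--> s1
s1 --0--> s0
s0 --1--> s3
s3 --2--> s2
s2 --0--> s0
s0 --1--> s3
s3 --0--> s6
s6 --0--> s5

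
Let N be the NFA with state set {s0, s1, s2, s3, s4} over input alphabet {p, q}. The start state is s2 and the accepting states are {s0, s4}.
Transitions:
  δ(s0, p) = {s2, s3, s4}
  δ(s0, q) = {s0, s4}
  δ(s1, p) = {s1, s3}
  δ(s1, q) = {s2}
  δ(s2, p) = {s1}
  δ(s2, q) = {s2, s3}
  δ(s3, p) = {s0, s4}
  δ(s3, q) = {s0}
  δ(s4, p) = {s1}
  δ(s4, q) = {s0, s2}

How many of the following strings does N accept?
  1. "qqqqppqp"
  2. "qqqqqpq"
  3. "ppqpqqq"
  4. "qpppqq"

"qqqqppqp": accepted
"qqqqqpq": accepted
"ppqpqqq": accepted
"qpppqq": accepted

4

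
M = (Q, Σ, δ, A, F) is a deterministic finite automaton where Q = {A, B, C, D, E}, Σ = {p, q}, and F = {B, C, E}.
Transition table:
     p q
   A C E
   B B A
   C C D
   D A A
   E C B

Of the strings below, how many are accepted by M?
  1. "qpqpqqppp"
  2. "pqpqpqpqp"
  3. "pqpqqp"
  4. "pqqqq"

"qpqpqqppp": accepted
"pqpqpqpqp": accepted
"pqpqqp": accepted
"pqqqq": accepted

4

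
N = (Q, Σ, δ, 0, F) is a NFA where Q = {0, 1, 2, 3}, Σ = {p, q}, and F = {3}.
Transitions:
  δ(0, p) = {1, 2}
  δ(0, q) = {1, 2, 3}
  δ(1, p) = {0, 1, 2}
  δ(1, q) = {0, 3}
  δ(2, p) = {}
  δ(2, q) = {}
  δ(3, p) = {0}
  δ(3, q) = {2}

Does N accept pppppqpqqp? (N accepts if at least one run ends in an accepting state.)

Start: {0}
read p: {1, 2}
read p: {0, 1, 2}
read p: {0, 1, 2}
read p: {0, 1, 2}
read p: {0, 1, 2}
read q: {0, 1, 2, 3}
read p: {0, 1, 2}
read q: {0, 1, 2, 3}
read q: {0, 1, 2, 3}
read p: {0, 1, 2}
Reachable ∩ accepting = {} — empty.

rejected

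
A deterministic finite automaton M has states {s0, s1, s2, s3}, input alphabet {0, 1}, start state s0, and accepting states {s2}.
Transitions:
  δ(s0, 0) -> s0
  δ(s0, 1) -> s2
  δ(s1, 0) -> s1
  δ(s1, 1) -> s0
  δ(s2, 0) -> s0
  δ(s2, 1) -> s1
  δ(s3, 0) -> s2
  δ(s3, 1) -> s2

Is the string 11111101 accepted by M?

accepted

s0 --1--> s2
s2 --1--> s1
s1 --1--> s0
s0 --1--> s2
s2 --1--> s1
s1 --1--> s0
s0 --0--> s0
s0 --1--> s2
End in state s2, which is an accepting state.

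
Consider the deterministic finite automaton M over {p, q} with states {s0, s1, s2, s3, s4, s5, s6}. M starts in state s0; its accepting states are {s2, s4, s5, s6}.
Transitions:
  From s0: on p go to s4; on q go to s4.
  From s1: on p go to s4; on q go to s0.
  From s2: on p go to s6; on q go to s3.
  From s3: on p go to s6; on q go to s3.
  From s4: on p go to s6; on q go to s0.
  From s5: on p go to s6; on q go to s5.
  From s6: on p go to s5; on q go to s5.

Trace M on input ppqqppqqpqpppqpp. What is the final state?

s0 --p--> s4
s4 --p--> s6
s6 --q--> s5
s5 --q--> s5
s5 --p--> s6
s6 --p--> s5
s5 --q--> s5
s5 --q--> s5
s5 --p--> s6
s6 --q--> s5
s5 --p--> s6
s6 --p--> s5
s5 --p--> s6
s6 --q--> s5
s5 --p--> s6
s6 --p--> s5

s5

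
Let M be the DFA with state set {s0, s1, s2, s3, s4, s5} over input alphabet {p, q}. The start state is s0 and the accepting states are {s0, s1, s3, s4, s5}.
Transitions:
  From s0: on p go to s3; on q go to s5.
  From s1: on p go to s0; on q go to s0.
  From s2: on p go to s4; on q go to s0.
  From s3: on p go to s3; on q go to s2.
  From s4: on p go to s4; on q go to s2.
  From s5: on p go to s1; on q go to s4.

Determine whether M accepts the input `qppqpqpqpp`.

s0 --q--> s5
s5 --p--> s1
s1 --p--> s0
s0 --q--> s5
s5 --p--> s1
s1 --q--> s0
s0 --p--> s3
s3 --q--> s2
s2 --p--> s4
s4 --p--> s4
End in state s4, which is an accepting state.

accepted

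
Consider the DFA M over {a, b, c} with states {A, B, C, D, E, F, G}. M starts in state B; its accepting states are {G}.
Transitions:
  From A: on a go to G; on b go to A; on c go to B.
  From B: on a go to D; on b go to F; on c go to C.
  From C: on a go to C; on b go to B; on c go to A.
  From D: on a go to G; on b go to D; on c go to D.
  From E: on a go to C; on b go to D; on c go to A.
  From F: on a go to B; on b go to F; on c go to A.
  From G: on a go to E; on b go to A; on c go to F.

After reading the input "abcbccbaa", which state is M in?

E

B --a--> D
D --b--> D
D --c--> D
D --b--> D
D --c--> D
D --c--> D
D --b--> D
D --a--> G
G --a--> E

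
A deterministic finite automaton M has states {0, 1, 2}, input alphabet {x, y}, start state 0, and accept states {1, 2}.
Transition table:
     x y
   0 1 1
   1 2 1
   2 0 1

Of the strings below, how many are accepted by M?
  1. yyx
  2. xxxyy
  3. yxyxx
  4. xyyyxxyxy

yyx: accepted
xxxyy: accepted
yxyxx: rejected
xyyyxxyxy: accepted

3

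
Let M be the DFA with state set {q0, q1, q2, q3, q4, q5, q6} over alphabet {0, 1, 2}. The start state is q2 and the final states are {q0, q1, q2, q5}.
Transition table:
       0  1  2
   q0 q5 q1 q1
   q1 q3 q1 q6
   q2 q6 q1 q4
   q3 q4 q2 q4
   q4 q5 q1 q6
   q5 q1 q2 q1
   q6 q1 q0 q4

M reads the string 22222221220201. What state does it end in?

q2

q2 --2--> q4
q4 --2--> q6
q6 --2--> q4
q4 --2--> q6
q6 --2--> q4
q4 --2--> q6
q6 --2--> q4
q4 --1--> q1
q1 --2--> q6
q6 --2--> q4
q4 --0--> q5
q5 --2--> q1
q1 --0--> q3
q3 --1--> q2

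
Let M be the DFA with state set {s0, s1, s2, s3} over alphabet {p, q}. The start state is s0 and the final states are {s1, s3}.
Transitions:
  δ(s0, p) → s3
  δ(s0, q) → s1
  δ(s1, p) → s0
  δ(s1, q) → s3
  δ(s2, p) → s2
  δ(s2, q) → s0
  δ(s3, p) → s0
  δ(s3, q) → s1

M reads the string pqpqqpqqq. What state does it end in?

s1

s0 --p--> s3
s3 --q--> s1
s1 --p--> s0
s0 --q--> s1
s1 --q--> s3
s3 --p--> s0
s0 --q--> s1
s1 --q--> s3
s3 --q--> s1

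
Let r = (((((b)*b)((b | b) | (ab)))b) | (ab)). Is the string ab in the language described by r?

The right alternative (ab) matches ab.

yes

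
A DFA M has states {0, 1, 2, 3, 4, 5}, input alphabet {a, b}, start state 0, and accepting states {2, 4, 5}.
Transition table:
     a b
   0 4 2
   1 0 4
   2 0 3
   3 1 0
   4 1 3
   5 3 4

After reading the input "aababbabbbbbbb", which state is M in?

2

0 --a--> 4
4 --a--> 1
1 --b--> 4
4 --a--> 1
1 --b--> 4
4 --b--> 3
3 --a--> 1
1 --b--> 4
4 --b--> 3
3 --b--> 0
0 --b--> 2
2 --b--> 3
3 --b--> 0
0 --b--> 2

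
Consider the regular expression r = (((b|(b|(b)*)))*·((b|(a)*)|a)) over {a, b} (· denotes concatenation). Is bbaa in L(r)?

Split as bb·aa: ((b|(b|(b)*)))* matches bb and ((b|(a)*)|a) matches aa.

yes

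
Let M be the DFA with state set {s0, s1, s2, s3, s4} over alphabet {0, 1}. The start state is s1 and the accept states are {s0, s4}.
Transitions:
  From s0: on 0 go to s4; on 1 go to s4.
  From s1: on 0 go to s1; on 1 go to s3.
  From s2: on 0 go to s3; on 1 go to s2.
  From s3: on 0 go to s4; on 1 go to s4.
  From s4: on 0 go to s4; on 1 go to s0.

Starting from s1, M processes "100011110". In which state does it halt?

s1 --1--> s3
s3 --0--> s4
s4 --0--> s4
s4 --0--> s4
s4 --1--> s0
s0 --1--> s4
s4 --1--> s0
s0 --1--> s4
s4 --0--> s4

s4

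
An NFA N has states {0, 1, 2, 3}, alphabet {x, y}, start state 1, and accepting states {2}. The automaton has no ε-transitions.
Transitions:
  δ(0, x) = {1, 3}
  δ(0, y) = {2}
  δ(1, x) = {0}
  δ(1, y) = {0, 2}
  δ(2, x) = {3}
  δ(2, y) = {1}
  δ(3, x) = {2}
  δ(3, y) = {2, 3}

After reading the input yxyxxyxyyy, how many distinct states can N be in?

Start: {1}
read y: {0, 2}
read x: {1, 3}
read y: {0, 2, 3}
read x: {1, 2, 3}
read x: {0, 2, 3}
read y: {1, 2, 3}
read x: {0, 2, 3}
read y: {1, 2, 3}
read y: {0, 1, 2, 3}
read y: {0, 1, 2, 3}
Final reachable set {0, 1, 2, 3} has 4 states.

4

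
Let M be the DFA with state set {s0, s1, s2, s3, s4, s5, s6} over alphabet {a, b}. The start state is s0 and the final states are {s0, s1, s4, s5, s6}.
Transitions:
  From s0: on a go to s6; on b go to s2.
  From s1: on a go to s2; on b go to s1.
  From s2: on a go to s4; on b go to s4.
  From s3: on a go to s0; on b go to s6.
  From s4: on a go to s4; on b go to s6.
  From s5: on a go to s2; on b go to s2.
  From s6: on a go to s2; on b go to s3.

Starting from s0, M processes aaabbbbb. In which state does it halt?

s0 --a--> s6
s6 --a--> s2
s2 --a--> s4
s4 --b--> s6
s6 --b--> s3
s3 --b--> s6
s6 --b--> s3
s3 --b--> s6

s6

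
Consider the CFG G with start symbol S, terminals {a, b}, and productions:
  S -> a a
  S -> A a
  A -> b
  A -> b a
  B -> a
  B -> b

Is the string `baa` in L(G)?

yes

S ⇒ Aa ⇒ baa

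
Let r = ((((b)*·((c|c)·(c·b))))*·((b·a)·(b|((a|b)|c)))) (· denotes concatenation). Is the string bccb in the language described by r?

No split of bccb into u·v has (((b)*·((c|c)·(c·b))))* matching u and ((b·a)·(b|((a|b)|c))) matching v.

no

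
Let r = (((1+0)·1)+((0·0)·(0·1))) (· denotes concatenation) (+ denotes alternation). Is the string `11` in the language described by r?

yes

The left alternative ((1+0)·1) matches 11.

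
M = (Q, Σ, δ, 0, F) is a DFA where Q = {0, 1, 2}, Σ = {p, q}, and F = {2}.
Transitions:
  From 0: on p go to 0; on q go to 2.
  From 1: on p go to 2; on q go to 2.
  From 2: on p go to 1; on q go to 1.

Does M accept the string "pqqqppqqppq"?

0 --p--> 0
0 --q--> 2
2 --q--> 1
1 --q--> 2
2 --p--> 1
1 --p--> 2
2 --q--> 1
1 --q--> 2
2 --p--> 1
1 --p--> 2
2 --q--> 1
End in state 1, which is not an accepting state.

rejected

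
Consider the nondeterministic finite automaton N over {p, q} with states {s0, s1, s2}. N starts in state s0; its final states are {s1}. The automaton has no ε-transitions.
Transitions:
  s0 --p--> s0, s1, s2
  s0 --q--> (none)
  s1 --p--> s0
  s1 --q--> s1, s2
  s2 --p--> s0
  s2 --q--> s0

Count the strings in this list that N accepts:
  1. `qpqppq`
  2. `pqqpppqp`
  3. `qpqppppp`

1

`qpqppq`: rejected
`pqqpppqp`: accepted
`qpqppppp`: rejected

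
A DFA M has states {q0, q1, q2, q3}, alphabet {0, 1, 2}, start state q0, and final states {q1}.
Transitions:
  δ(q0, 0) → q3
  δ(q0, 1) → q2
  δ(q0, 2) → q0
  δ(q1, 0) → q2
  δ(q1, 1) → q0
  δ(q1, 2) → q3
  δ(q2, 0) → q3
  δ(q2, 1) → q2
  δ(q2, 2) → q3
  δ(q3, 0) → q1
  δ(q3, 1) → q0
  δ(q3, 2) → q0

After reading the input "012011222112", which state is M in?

q3

q0 --0--> q3
q3 --1--> q0
q0 --2--> q0
q0 --0--> q3
q3 --1--> q0
q0 --1--> q2
q2 --2--> q3
q3 --2--> q0
q0 --2--> q0
q0 --1--> q2
q2 --1--> q2
q2 --2--> q3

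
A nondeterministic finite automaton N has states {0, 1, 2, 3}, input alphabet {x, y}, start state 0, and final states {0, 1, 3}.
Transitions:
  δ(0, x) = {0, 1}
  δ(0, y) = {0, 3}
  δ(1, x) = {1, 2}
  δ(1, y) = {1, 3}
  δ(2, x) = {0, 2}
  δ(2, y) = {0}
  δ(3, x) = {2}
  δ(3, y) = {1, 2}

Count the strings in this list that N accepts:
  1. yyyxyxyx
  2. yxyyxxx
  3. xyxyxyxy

yyyxyxyx: accepted
yxyyxxx: accepted
xyxyxyxy: accepted

3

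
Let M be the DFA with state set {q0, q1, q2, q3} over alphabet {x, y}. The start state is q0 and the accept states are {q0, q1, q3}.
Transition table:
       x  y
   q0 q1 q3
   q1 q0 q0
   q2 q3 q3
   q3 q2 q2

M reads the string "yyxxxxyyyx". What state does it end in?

q2

q0 --y--> q3
q3 --y--> q2
q2 --x--> q3
q3 --x--> q2
q2 --x--> q3
q3 --x--> q2
q2 --y--> q3
q3 --y--> q2
q2 --y--> q3
q3 --x--> q2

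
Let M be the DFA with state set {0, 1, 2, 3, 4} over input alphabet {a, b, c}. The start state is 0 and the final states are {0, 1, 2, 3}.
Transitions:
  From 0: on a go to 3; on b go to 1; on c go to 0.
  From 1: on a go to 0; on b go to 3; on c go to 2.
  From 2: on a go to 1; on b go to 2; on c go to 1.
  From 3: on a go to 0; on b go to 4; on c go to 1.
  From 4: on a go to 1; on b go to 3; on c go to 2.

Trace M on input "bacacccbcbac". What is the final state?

0 --b--> 1
1 --a--> 0
0 --c--> 0
0 --a--> 3
3 --c--> 1
1 --c--> 2
2 --c--> 1
1 --b--> 3
3 --c--> 1
1 --b--> 3
3 --a--> 0
0 --c--> 0

0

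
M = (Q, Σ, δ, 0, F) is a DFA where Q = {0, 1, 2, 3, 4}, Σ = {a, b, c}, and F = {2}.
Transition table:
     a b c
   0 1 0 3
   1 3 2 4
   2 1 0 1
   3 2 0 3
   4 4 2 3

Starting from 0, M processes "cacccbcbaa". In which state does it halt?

3

0 --c--> 3
3 --a--> 2
2 --c--> 1
1 --c--> 4
4 --c--> 3
3 --b--> 0
0 --c--> 3
3 --b--> 0
0 --a--> 1
1 --a--> 3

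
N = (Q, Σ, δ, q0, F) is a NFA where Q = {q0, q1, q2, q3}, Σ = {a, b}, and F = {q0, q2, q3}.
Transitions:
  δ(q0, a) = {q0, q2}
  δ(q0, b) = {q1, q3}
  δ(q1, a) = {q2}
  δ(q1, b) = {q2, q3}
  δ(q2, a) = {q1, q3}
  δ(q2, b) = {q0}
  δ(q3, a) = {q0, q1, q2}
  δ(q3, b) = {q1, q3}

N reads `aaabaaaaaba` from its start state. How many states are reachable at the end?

4

Start: {q0}
read a: {q0, q2}
read a: {q0, q1, q2, q3}
read a: {q0, q1, q2, q3}
read b: {q0, q1, q2, q3}
read a: {q0, q1, q2, q3}
read a: {q0, q1, q2, q3}
read a: {q0, q1, q2, q3}
read a: {q0, q1, q2, q3}
read a: {q0, q1, q2, q3}
read b: {q0, q1, q2, q3}
read a: {q0, q1, q2, q3}
Final reachable set {q0, q1, q2, q3} has 4 states.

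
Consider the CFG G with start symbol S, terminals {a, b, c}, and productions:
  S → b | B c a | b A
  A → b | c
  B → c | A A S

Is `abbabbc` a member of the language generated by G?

no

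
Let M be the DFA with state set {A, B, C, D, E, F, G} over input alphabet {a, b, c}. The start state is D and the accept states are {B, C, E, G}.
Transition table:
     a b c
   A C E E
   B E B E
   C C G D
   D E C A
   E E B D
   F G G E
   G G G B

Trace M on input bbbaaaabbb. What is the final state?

G

D --b--> C
C --b--> G
G --b--> G
G --a--> G
G --a--> G
G --a--> G
G --a--> G
G --b--> G
G --b--> G
G --b--> G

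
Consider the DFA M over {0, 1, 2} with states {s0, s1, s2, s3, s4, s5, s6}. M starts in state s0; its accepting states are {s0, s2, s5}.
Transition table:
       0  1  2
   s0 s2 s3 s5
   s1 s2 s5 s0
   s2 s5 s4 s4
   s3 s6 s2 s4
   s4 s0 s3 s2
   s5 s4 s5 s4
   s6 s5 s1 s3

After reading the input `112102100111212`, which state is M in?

s2

s0 --1--> s3
s3 --1--> s2
s2 --2--> s4
s4 --1--> s3
s3 --0--> s6
s6 --2--> s3
s3 --1--> s2
s2 --0--> s5
s5 --0--> s4
s4 --1--> s3
s3 --1--> s2
s2 --1--> s4
s4 --2--> s2
s2 --1--> s4
s4 --2--> s2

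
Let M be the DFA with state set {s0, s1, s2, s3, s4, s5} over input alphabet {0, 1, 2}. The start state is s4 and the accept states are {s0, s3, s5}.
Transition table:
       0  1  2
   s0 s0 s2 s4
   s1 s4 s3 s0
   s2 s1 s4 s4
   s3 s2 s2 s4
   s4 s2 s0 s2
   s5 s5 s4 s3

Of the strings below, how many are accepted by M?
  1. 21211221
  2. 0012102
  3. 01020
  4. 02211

21211221: rejected
0012102: rejected
01020: rejected
02211: accepted

1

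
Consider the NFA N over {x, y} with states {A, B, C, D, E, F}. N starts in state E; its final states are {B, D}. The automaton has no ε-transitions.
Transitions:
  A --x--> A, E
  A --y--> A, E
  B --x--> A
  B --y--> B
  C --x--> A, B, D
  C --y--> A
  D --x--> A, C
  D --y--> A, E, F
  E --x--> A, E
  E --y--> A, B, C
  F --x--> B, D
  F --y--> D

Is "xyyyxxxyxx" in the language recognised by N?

rejected

Start: {E}
read x: {A, E}
read y: {A, B, C, E}
read y: {A, B, C, E}
read y: {A, B, C, E}
read x: {A, B, D, E}
read x: {A, C, E}
read x: {A, B, D, E}
read y: {A, B, C, E, F}
read x: {A, B, D, E}
read x: {A, C, E}
Reachable ∩ accepting = {} — empty.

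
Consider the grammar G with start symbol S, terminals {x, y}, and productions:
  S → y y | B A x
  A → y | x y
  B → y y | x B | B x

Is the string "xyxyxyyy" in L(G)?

no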